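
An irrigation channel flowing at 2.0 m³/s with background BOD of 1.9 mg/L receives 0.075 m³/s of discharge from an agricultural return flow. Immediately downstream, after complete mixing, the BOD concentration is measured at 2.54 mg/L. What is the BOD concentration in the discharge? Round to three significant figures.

19.6 mg/L

Mass balance: 2.000·1.900 + 0.07500·Cₑ = 2.075·2.540
→ Cₑ = (2.075·2.540 − 2.000·1.900) / 0.07500 = 19.61 mg/L.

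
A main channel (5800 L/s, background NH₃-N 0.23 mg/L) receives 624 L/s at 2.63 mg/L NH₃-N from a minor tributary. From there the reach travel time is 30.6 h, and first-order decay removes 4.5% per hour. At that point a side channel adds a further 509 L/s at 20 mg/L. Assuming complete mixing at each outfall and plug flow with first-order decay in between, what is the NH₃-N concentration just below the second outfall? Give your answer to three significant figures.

1.57 mg/L

Mixed concentration C = ΣQC/ΣQ = (5800·0.2300 + 624.0·2.630) / 6424 = 2975/6424 = 0.4631 mg/L; combined flow 6424 L/s.
4.5%/h lost → k = −ln(1 − 0.045) = 0.04604 h⁻¹.
Decay over the reach: 0.4631·exp(−kt) = 0.4631·0.2444 = 0.1132 mg/L.
At the second outfall, C = (6424·0.1132 + 509.0·20.00) / (6424 + 509.0) = 1.573 mg/L.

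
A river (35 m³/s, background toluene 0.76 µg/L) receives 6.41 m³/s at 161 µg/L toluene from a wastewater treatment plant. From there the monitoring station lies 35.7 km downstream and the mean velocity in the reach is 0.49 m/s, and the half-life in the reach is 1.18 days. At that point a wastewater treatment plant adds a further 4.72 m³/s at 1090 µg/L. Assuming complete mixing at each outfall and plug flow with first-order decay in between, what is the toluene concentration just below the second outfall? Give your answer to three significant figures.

After mixing, C = (35.00·0.7600 + 6.410·161.0) / 41.41 = 1059/41.41 = 25.56 µg/L; combined flow 41.41 m³/s.
Travel time t = 35.7·1000 / 0.49 = 72860 s = 20.24 h.
Half-life 1.18 d → k = ln 2 / 1.18 = 0.5874 d⁻¹.
First-order decay: C = 25.56·exp(−k·t) = 25.56·0.6094 = 15.58 µg/L.
At the second outfall, C = (41.41·15.58 + 4.720·1090) / (41.41 + 4.720) = 125.5 µg/L.

126 µg/L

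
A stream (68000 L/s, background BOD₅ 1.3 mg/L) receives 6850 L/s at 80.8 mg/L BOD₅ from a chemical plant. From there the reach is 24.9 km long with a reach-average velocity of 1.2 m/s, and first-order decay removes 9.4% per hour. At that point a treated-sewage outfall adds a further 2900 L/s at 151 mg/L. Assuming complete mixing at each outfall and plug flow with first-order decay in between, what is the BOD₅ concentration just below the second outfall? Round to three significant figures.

Flow-weighted average: C = (68000·1.300 + 6850·80.80) / 74850 = 641900/74850 = 8.576 mg/L; combined flow 74850 L/s.
Travel time t = 24.9·1000 / 1.2 = 20750 s = 5.764 h.
9.4%/h lost → k = −ln(1 − 0.094) = 0.09872 h⁻¹.
Decay over the reach: 8.576·exp(−kt) = 8.576·0.5661 = 4.855 mg/L.
At the second outfall, C = (74850·4.855 + 2900·151.0) / (74850 + 2900) = 10.31 mg/L.

10.3 mg/L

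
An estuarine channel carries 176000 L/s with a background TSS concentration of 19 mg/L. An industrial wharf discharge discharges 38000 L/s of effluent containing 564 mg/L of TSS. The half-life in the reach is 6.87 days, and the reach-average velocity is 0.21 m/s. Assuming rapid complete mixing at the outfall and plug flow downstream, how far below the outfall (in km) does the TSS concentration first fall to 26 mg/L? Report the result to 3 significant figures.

Mass balance: C = (176000·19.00 + 38000·564.0) / 214000 = 24780000/214000 = 115.8 mg/L.
Half-life 6.87 d → k = ln 2 / 6.87 = 0.1009 d⁻¹.
Set 115.8·exp(−k·t) = 26 → t = ln(115.8/26)/k = 1279000 s = 355.3 h.
Distance = v·t = 0.21·1279000 = 268600 m = 268.6 km.

269 km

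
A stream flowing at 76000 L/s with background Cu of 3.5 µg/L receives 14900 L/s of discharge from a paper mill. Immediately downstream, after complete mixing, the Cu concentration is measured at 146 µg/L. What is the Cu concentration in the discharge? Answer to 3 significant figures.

Mass balance: 76000·3.500 + 14900·Cₑ = 90900·146.0
→ Cₑ = (90900·146.0 − 76000·3.500) / 14900 = 872.8 µg/L.

873 µg/L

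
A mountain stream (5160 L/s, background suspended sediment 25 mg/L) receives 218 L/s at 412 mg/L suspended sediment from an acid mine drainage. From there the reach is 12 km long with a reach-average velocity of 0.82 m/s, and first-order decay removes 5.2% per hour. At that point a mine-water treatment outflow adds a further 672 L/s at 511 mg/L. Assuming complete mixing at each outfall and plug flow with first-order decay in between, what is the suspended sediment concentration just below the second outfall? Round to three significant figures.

85.9 mg/L

Mixed concentration C = ΣQC/ΣQ = (5160·25.00 + 218.0·412.0) / 5378 = 218800/5378 = 40.69 mg/L; combined flow 5378 L/s.
Travel time t = 12·1000 / 0.82 = 14630 s = 4.065 h.
5.2%/h lost → k = −ln(1 − 0.052) = 0.05340 h⁻¹.
After decay, C = 40.69 × e^(−kt) = 40.69 × 0.8049 = 32.75 mg/L.
Second outfall: C = (5378·32.75 + 672.0·511.0)/6050 = 85.87 mg/L.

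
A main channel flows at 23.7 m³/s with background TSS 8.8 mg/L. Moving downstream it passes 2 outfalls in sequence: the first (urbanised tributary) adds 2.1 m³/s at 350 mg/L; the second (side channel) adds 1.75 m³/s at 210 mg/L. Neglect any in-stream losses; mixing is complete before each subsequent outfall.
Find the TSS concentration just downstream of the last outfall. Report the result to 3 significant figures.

After outfall 1: Q = 23.70 + 2.100 = 25.80 m³/s; C = (23.70·8.800 + 2.100·350.0)/25.80 = 36.57 mg/L.
After outfall 2: Q = 25.80 + 1.750 = 27.55 m³/s; C = (25.80·36.57 + 1.750·210.0)/27.55 = 47.59 mg/L.

47.6 mg/L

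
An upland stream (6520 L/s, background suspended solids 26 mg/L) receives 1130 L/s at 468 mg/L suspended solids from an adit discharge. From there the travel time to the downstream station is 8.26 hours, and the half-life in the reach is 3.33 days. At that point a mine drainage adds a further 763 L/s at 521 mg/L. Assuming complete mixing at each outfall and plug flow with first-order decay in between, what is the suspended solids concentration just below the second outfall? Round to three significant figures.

125 mg/L

After mixing, C = (6520·26.00 + 1130·468.0) / 7650 = 698400/7650 = 91.29 mg/L; combined flow 7650 L/s.
Half-life 3.33 d → k = ln 2 / 3.33 = 0.2082 d⁻¹.
First-order decay: C = 91.29·exp(−k·t) = 91.29·0.9309 = 84.98 mg/L.
Second outfall: C = (7650·84.98 + 763.0·521.0)/8413 = 124.5 mg/L.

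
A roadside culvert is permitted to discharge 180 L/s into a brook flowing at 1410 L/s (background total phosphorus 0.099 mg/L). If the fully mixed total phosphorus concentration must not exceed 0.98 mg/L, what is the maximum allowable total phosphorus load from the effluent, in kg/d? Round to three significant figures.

Mass balance at the limit: 1410·0.09900 + 180.0·Cₑ = 1590·0.98 → Cₑ = 7.881 mg/L.
180.0 L/s = 0.1800 m³/s. Load = 0.1800 m³/s × 7.881 g/m³ × 86 400 s/d = 122.6 kg/d.

123 kg/d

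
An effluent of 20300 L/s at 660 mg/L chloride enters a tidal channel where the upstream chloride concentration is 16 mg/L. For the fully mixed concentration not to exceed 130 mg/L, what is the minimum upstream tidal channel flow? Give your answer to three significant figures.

Set C_mix = 130: (Q·16.00 + 20300·660.0) / (Q + 20300) = 130
→ Q = 20300·(660.0 − 130)/(130 − 16.00) = 94380 L/s.

94400 L/s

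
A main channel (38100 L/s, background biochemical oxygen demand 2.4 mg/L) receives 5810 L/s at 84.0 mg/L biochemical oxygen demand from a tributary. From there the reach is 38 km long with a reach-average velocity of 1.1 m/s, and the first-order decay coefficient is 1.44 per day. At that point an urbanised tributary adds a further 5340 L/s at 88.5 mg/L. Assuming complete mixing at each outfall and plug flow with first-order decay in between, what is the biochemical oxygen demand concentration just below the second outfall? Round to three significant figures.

Mixed concentration C = ΣQC/ΣQ = (38100·2.400 + 5810·84.00) / 43910 = 579500/43910 = 13.20 mg/L; combined flow 43910 L/s.
Travel time t = 38·1000 / 1.1 = 34550 s = 9.596 h.
After decay, C = 13.20 × e^(−kt) = 13.20 × 0.5623 = 7.420 mg/L.
At the second outfall, C = (43910·7.420 + 5340·88.50) / (43910 + 5340) = 16.21 mg/L.

16.2 mg/L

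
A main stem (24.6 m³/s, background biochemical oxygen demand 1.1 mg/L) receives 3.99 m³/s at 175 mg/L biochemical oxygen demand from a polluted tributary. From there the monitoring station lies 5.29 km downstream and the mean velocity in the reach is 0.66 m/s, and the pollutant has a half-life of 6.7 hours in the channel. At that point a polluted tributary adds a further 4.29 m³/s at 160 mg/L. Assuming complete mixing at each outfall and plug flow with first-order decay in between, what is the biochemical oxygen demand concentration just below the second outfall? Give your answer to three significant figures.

38.4 mg/L

Flow-weighted average: C = (24.60·1.100 + 3.990·175.0) / 28.59 = 725.3/28.59 = 25.37 mg/L; combined flow 28.59 m³/s.
Travel time t = 5.29·1000 / 0.66 = 8015 s = 2.226 h.
Half-life 6.7 h → k = ln 2 / 6.7 = 0.1035 h⁻¹ = 2.483 d⁻¹.
Applying C = C₀e^(−kt): 25.37 × 0.7943 = 20.15 mg/L.
Second outfall: C = (28.59·20.15 + 4.290·160.0)/32.88 = 38.40 mg/L.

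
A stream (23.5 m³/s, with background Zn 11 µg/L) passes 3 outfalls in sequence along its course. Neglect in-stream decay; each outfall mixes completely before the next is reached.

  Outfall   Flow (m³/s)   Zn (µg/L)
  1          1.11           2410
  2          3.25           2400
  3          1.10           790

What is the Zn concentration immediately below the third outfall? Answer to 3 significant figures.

401 µg/L

Outfall 1: combined Q = 24.61 m³/s; C = (23.50·11.00 + 1.110·2410)/24.61 = 119.2 µg/L.
Outfall 2: combined Q = 27.86 m³/s; C = (24.61·119.2 + 3.250·2400)/27.86 = 385.3 µg/L.
Outfall 3: combined Q = 28.96 m³/s; C = (27.86·385.3 + 1.100·790.0)/28.96 = 400.6 µg/L.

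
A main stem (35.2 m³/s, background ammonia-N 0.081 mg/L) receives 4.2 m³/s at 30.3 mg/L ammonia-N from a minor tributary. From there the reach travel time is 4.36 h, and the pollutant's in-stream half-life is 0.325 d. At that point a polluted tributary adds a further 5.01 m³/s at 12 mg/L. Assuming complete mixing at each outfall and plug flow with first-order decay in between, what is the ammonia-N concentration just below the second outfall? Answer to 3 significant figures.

3.34 mg/L

Mass balance: C = (35.20·0.08100 + 4.200·30.30) / 39.40 = 130.1/39.40 = 3.302 mg/L; combined flow 39.40 m³/s.
Half-life 0.325 d → k = ln 2 / 0.325 = 2.133 d⁻¹.
Applying C = C₀e^(−kt): 3.302 × 0.6788 = 2.242 mg/L.
Second outfall: C = (39.40·2.242 + 5.010·12.00)/44.41 = 3.342 mg/L.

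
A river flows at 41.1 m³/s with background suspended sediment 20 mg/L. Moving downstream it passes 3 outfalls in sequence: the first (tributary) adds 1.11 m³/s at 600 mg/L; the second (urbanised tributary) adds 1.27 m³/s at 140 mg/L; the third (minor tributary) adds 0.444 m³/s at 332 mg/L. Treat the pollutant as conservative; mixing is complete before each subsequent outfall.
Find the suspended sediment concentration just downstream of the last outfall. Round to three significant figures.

41.3 mg/L

Outfall 1: combined Q = 42.21 m³/s; C = (41.10·20.00 + 1.110·600.0)/42.21 = 35.25 mg/L.
Outfall 2: combined Q = 43.48 m³/s; C = (42.21·35.25 + 1.270·140.0)/43.48 = 38.31 mg/L.
Outfall 3: combined Q = 43.92 m³/s; C = (43.48·38.31 + 0.4440·332.0)/43.92 = 41.28 mg/L.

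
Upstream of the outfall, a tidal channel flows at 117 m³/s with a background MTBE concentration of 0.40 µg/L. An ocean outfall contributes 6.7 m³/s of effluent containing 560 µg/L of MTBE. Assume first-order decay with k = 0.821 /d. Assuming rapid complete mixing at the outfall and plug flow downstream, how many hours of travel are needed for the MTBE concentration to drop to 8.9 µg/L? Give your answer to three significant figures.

After mixing, C = (117.0·0.4000 + 6.700·560.0) / 123.7 = 3799/123.7 = 30.71 µg/L.
30.71·exp(−k·t) = 8.9 → t = ln(30.71/8.9)/k = 130300 s = 36.21 h.

36.2 h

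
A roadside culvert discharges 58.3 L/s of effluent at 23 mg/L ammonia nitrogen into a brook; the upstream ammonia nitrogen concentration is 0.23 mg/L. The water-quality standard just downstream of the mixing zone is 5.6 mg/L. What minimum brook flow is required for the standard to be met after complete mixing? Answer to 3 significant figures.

Set C_mix = 5.6: (Q·0.2300 + 58.30·23.00) / (Q + 58.30) = 5.6
→ Q = 58.30·(23.00 − 5.6)/(5.6 − 0.2300) = 188.9 L/s.

189 L/s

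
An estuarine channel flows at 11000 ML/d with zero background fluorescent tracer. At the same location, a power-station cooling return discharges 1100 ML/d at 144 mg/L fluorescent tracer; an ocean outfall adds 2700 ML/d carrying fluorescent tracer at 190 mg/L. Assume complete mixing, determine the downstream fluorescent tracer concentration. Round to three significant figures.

45.4 mg/L

After mixing, C = (11000·0 + 1100·144.0 + 2700·190.0) / 14800 = 671400/14800 = 45.36 mg/L.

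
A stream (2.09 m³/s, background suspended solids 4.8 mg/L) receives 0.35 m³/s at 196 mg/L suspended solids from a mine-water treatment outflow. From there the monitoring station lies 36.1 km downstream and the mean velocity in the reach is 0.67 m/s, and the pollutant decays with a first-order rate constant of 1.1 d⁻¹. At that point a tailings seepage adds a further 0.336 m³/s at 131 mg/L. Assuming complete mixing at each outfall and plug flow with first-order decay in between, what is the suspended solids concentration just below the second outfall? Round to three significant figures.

Flow-weighted average: C = (2.090·4.800 + 0.3500·196.0) / 2.440 = 78.63/2.440 = 32.23 mg/L; combined flow 2.440 m³/s.
Travel time t = 36.1·1000 / 0.67 = 53880 s = 14.97 h.
After decay, C = 32.23 × e^(−kt) = 32.23 × 0.5036 = 16.23 mg/L.
Second outfall: C = (2.440·16.23 + 0.3360·131.0)/2.776 = 30.12 mg/L.

30.1 mg/L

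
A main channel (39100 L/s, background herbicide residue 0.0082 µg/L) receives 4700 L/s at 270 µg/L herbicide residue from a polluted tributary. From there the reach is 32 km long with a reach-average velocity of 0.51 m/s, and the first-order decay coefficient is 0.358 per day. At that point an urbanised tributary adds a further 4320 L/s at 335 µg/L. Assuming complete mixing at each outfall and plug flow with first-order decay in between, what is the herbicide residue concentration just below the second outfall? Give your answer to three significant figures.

50.4 µg/L

Mixed concentration C = ΣQC/ΣQ = (39100·0.008200 + 4700·270.0) / 43800 = 1269000/43800 = 28.98 µg/L; combined flow 43800 L/s.
Travel time t = 32·1000 / 0.51 = 62750 s = 17.43 h.
First-order decay: C = 28.98·exp(−k·t) = 28.98·0.7711 = 22.35 µg/L.
At the second outfall, C = (43800·22.35 + 4320·335.0) / (43800 + 4320) = 50.41 µg/L.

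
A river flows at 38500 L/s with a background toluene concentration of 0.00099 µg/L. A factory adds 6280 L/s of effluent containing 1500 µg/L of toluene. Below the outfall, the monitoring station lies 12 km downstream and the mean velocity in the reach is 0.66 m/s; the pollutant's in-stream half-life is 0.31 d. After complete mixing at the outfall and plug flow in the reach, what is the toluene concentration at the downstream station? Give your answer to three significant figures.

131 µg/L

Flow-weighted average: C = (38500·0.0009900 + 6280·1500) / 44780 = 9420000/44780 = 210.4 µg/L.
Travel time t = 12·1000 / 0.66 = 18180 s = 5.051 h.
Half-life 0.31 d → k = ln 2 / 0.31 = 2.236 d⁻¹.
Decay over the reach: 210.4·exp(−kt) = 210.4·0.6247 = 131.4 µg/L.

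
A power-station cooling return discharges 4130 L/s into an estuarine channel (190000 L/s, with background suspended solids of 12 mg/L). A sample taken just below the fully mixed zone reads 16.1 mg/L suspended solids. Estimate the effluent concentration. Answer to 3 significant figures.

205 mg/L

Mass balance: 190000·12.00 + 4130·Cₑ = 194100·16.10
→ Cₑ = (194100·16.10 − 190000·12.00) / 4130 = 204.7 mg/L.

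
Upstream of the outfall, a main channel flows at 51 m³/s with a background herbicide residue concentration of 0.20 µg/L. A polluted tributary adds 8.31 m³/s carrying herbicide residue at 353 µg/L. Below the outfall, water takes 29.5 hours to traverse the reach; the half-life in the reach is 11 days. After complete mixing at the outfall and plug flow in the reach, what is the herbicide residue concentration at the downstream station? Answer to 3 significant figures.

Flow-weighted average: C = (51.00·0.2000 + 8.310·353.0) / 59.31 = 2944/59.31 = 49.63 µg/L.
Half-life 11 d → k = ln 2 / 11 = 0.06301 d⁻¹.
Applying C = C₀e^(−kt): 49.63 × 0.9255 = 45.93 µg/L.

45.9 µg/L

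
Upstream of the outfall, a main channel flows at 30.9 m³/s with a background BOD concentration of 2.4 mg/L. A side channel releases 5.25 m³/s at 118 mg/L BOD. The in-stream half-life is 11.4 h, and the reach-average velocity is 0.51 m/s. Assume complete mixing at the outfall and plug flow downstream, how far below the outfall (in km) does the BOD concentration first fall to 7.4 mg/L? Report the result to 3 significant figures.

28.8 km

Conservation of mass: C = (30.90·2.400 + 5.250·118.0) / 36.15 = 693.7/36.15 = 19.19 mg/L.
Half-life 11.4 h → k = ln 2 / 11.4 = 0.06080 h⁻¹ = 1.459 d⁻¹.
Set 19.19·exp(−k·t) = 7.4 → t = ln(19.19/7.4)/k = 56420 s = 15.67 h.
Distance = v·t = 0.51·56420 = 28770 m = 28.77 km.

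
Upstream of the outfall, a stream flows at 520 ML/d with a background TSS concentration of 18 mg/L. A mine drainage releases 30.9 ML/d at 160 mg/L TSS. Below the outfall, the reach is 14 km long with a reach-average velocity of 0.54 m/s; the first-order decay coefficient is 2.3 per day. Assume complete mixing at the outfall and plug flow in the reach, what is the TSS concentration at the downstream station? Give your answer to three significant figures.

Mixed concentration C = ΣQC/ΣQ = (520.0·18.00 + 30.90·160.0) / 550.9 = 14300/550.9 = 25.96 mg/L.
Travel time t = 14·1000 / 0.54 = 25930 s = 7.202 h.
After decay, C = 25.96 × e^(−kt) = 25.96 × 0.5015 = 13.02 mg/L.

13.0 mg/L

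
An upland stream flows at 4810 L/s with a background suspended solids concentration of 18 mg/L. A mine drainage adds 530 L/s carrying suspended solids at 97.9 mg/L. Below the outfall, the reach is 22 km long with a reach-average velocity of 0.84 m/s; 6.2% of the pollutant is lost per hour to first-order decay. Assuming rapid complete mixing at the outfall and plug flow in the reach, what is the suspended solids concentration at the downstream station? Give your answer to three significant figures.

16.3 mg/L

After mixing, C = (4810·18.00 + 530.0·97.90) / 5340 = 138500/5340 = 25.93 mg/L.
Travel time t = 22·1000 / 0.84 = 26190 s = 7.275 h.
6.2%/h lost → k = −ln(1 − 0.062) = 0.06401 h⁻¹.
First-order decay: C = 25.93·exp(−k·t) = 25.93·0.6277 = 16.28 mg/L.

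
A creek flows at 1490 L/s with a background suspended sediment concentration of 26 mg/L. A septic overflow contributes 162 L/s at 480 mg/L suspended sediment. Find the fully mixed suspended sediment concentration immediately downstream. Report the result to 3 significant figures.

Mass balance: C = (1490·26.00 + 162.0·480.0) / 1652 = 116500/1652 = 70.52 mg/L.

70.5 mg/L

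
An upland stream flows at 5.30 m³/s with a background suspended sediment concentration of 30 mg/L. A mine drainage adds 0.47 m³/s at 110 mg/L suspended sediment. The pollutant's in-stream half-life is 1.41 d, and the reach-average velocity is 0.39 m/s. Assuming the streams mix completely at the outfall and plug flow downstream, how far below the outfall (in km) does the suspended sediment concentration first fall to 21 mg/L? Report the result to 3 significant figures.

Mixed concentration C = ΣQC/ΣQ = (5.300·30.00 + 0.4700·110.0) / 5.770 = 210.7/5.770 = 36.52 mg/L.
Half-life 1.41 d → k = ln 2 / 1.41 = 0.4916 d⁻¹.
Set 36.52·exp(−k·t) = 21 → t = ln(36.52/21)/k = 97230 s = 27.01 h.
Distance = v·t = 0.39·97230 = 37920 m = 37.92 km.

37.9 km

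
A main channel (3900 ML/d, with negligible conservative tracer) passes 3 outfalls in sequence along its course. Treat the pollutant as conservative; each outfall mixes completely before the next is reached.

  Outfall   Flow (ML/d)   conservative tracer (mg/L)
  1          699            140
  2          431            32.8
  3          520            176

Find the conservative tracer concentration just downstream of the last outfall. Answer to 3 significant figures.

After outfall 1: Q = 3900 + 699.0 = 4599 ML/d; C = (3900·0 + 699.0·140.0)/4599 = 21.28 mg/L.
After outfall 2: Q = 4599 + 431.0 = 5030 ML/d; C = (4599·21.28 + 431.0·32.80)/5030 = 22.27 mg/L.
After outfall 3: Q = 5030 + 520.0 = 5550 ML/d; C = (5030·22.27 + 520.0·176.0)/5550 = 36.67 mg/L.

36.7 mg/L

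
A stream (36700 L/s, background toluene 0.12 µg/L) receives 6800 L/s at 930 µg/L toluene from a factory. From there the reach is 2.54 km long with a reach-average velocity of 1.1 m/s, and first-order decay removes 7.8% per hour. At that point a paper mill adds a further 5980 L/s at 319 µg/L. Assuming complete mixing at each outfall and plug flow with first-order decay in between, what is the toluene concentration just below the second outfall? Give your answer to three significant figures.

160 µg/L

After mixing, C = (36700·0.1200 + 6800·930.0) / 43500 = 6328000/43500 = 145.5 µg/L; combined flow 43500 L/s.
Travel time t = 2.54·1000 / 1.1 = 2309 s = 0.6414 h.
7.8%/h lost → k = −ln(1 − 0.078) = 0.08121 h⁻¹.
After decay, C = 145.5 × e^(−kt) = 145.5 × 0.9492 = 138.1 µg/L.
Second outfall: C = (43500·138.1 + 5980·319.0)/49480 = 160.0 µg/L.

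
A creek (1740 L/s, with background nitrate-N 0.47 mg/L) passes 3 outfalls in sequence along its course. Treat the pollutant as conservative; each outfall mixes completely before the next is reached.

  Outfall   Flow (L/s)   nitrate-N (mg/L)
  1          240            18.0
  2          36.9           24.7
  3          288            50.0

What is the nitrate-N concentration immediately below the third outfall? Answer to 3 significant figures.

Outfall 1: combined Q = 1980 L/s; C = (1740·0.4700 + 240.0·18.00)/1980 = 2.595 mg/L.
Outfall 2: combined Q = 2017 L/s; C = (1980·2.595 + 36.90·24.70)/2017 = 2.999 mg/L.
Outfall 3: combined Q = 2305 L/s; C = (2017·2.999 + 288.0·50.00)/2305 = 8.872 mg/L.

8.87 mg/L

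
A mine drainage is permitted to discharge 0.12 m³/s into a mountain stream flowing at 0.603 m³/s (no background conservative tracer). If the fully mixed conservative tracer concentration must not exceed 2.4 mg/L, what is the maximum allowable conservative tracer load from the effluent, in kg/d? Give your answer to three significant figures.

150 kg/d

Mass balance at the limit: 0.6030·0 + 0.1200·Cₑ = 0.7230·2.4 → Cₑ = 14.46 mg/L.
Load = 0.1200 m³/s × 14.46 g/m³ × 86 400 s/d = 149.9 kg/d.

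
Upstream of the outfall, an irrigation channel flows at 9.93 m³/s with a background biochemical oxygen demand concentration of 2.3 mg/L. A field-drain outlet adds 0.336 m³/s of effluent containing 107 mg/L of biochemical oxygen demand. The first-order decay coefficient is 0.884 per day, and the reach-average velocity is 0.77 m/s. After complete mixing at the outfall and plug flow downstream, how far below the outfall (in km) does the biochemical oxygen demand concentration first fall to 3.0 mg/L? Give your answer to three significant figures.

After mixing, C = (9.930·2.300 + 0.3360·107.0) / 10.27 = 58.79/10.27 = 5.727 mg/L.
Set 5.727·exp(−k·t) = 3.0 → t = ln(5.727/3.0)/k = 63190 s = 17.55 h.
Distance = v·t = 0.77·63190 = 48660 m = 48.66 km.

48.7 km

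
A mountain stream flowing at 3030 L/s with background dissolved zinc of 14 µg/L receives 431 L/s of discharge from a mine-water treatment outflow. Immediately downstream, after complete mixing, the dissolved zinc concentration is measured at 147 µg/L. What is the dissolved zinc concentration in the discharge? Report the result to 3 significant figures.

Mass balance: 3030·14.00 + 431.0·Cₑ = 3461·147.0
→ Cₑ = (3461·147.0 − 3030·14.00) / 431.0 = 1082 µg/L.

1080 µg/L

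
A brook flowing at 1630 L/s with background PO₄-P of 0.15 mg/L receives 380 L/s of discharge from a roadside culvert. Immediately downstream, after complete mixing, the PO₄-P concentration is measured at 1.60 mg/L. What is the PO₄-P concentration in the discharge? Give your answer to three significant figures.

7.82 mg/L

Mass balance: 1630·0.1500 + 380.0·Cₑ = 2010·1.600
→ Cₑ = (2010·1.600 − 1630·0.1500) / 380.0 = 7.820 mg/L.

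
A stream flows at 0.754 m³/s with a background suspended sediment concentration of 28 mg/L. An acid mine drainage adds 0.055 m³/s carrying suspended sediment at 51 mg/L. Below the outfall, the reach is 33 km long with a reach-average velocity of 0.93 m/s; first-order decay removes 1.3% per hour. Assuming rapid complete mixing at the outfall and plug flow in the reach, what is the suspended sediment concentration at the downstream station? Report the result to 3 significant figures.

Mixed concentration C = ΣQC/ΣQ = (0.7540·28.00 + 0.05500·51.00) / 0.8090 = 23.92/0.8090 = 29.56 mg/L.
Travel time t = 33·1000 / 0.93 = 35480 s = 9.857 h.
1.3%/h lost → k = −ln(1 − 0.013) = 0.01309 h⁻¹.
First-order decay: C = 29.56·exp(−k·t) = 29.56·0.8790 = 25.99 mg/L.

26.0 mg/L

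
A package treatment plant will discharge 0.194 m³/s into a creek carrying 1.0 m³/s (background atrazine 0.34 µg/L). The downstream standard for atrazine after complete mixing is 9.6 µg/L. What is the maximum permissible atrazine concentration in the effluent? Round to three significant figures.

57.3 µg/L

At the limit, (Qr·Cr + Qe·Cₑ)/(Qr + Qe) = 9.6:
Cₑ = (1.194·9.6 − 1.000·0.3400) / 0.1940 = 57.33 µg/L.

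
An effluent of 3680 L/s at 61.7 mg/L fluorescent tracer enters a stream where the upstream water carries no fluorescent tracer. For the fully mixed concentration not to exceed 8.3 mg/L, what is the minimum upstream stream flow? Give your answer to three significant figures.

Set C_mix = 8.3: (Q·0 + 3680·61.70) / (Q + 3680) = 8.3
→ Q = 3680·(61.70 − 8.3)/(8.3 − 0) = 23680 L/s.

23700 L/s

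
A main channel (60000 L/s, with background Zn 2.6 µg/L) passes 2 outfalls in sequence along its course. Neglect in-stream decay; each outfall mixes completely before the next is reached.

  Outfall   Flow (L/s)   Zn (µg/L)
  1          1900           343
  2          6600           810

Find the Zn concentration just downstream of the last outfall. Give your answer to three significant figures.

Below outfall 1: Q → 61900 L/s, C = (60000·2.600 + 1900·343.0)/61900 = 13.05 µg/L.
Below outfall 2: Q → 68500 L/s, C = (61900·13.05 + 6600·810.0)/68500 = 89.84 µg/L.

89.8 µg/L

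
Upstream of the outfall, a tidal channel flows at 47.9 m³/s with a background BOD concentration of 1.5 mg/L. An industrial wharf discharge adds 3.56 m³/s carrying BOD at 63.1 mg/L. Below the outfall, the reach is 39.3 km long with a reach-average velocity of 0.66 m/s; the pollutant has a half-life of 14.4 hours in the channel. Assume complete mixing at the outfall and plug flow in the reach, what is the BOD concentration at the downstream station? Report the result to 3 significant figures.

2.60 mg/L

Flow-weighted average: C = (47.90·1.500 + 3.560·63.10) / 51.46 = 296.5/51.46 = 5.761 mg/L.
Travel time t = 39.3·1000 / 0.66 = 59550 s = 16.54 h.
Half-life 14.4 h → k = ln 2 / 14.4 = 0.04814 h⁻¹ = 1.155 d⁻¹.
First-order decay: C = 5.761·exp(−k·t) = 5.761·0.4511 = 2.599 mg/L.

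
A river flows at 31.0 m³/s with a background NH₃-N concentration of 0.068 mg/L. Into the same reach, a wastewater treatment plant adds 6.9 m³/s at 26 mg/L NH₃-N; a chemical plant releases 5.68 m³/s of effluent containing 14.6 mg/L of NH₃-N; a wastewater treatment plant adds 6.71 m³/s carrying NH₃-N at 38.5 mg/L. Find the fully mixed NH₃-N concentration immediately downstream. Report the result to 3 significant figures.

Conservation of mass: C = (31.00·0.06800 + 6.900·26.00 + 5.680·14.60 + 6.710·38.50) / 50.29 = 522.8/50.29 = 10.40 mg/L.

10.4 mg/L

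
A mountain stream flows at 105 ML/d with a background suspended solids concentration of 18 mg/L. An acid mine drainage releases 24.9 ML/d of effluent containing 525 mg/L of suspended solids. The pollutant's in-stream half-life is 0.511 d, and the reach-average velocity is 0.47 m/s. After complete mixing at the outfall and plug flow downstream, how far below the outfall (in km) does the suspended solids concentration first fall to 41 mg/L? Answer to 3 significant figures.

After mixing, C = (105.0·18.00 + 24.90·525.0) / 129.9 = 14960/129.9 = 115.2 mg/L.
Half-life 0.511 d → k = ln 2 / 0.511 = 1.356 d⁻¹.
Set 115.2·exp(−k·t) = 41 → t = ln(115.2/41)/k = 65800 s = 18.28 h.
Distance = v·t = 0.47·65800 = 30920 m = 30.92 km.

30.9 km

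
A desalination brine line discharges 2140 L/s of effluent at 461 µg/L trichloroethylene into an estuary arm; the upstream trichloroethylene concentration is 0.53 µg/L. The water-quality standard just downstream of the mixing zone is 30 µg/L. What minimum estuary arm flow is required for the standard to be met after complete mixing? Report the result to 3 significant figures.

31300 L/s

Set C_mix = 30: (Q·0.5300 + 2140·461.0) / (Q + 2140) = 30
→ Q = 2140·(461.0 − 30)/(30 − 0.5300) = 31300 L/s.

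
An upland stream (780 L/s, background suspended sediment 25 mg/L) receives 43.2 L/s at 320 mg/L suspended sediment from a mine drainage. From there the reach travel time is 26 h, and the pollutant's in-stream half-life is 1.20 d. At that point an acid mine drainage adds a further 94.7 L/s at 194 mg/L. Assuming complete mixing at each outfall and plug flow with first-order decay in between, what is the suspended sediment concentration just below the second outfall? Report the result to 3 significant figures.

39.4 mg/L

Mixed concentration C = ΣQC/ΣQ = (780.0·25.00 + 43.20·320.0) / 823.2 = 33320/823.2 = 40.48 mg/L; combined flow 823.2 L/s.
Half-life 1.20 d → k = ln 2 / 1.20 = 0.5776 d⁻¹.
First-order decay: C = 40.48·exp(−k·t) = 40.48·0.5349 = 21.65 mg/L.
Second outfall: C = (823.2·21.65 + 94.70·194.0)/917.9 = 39.43 mg/L.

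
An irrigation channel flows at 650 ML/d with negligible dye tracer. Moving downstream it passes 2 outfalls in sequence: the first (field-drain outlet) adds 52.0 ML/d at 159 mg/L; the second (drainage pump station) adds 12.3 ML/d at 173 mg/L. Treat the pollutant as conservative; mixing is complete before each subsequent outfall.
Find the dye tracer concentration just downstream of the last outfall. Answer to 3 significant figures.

14.6 mg/L

After outfall 1: Q = 650.0 + 52.00 = 702.0 ML/d; C = (650.0·0 + 52.00·159.0)/702.0 = 11.78 mg/L.
After outfall 2: Q = 702.0 + 12.30 = 714.3 ML/d; C = (702.0·11.78 + 12.30·173.0)/714.3 = 14.55 mg/L.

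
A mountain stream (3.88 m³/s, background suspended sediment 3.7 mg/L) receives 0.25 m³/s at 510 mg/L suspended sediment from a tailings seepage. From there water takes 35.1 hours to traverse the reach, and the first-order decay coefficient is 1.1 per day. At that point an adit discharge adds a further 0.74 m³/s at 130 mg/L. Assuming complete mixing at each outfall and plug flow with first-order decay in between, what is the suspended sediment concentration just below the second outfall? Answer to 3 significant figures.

Mass balance: C = (3.880·3.700 + 0.2500·510.0) / 4.130 = 141.9/4.130 = 34.35 mg/L; combined flow 4.130 m³/s.
Decay over the reach: 34.35·exp(−kt) = 34.35·0.2001 = 6.874 mg/L.
At the second outfall, C = (4.130·6.874 + 0.7400·130.0) / (4.130 + 0.7400) = 25.58 mg/L.

25.6 mg/L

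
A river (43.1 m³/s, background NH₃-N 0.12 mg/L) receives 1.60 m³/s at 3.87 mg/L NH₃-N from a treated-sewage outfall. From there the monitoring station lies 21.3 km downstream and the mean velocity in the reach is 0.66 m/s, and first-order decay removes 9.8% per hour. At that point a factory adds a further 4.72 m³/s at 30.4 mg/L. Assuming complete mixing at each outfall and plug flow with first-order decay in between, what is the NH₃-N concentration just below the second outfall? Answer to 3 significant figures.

Conservation of mass: C = (43.10·0.1200 + 1.600·3.870) / 44.70 = 11.36/44.70 = 0.2542 mg/L; combined flow 44.70 m³/s.
Travel time t = 21.3·1000 / 0.66 = 32270 s = 8.965 h.
9.8%/h lost → k = −ln(1 − 0.098) = 0.1031 h⁻¹.
First-order decay: C = 0.2542·exp(−k·t) = 0.2542·0.3967 = 0.1008 mg/L.
Second outfall: C = (44.70·0.1008 + 4.720·30.40)/49.42 = 2.995 mg/L.

2.99 mg/L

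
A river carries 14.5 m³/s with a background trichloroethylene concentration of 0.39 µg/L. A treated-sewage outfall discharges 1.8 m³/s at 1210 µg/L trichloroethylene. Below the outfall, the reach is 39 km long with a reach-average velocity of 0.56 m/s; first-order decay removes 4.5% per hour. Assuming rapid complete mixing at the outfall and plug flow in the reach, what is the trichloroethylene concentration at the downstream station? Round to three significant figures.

55.0 µg/L

Flow-weighted average: C = (14.50·0.3900 + 1.800·1210) / 16.30 = 2184/16.30 = 134.0 µg/L.
Travel time t = 39·1000 / 0.56 = 69640 s = 19.35 h.
4.5%/h lost → k = −ln(1 − 0.045) = 0.04604 h⁻¹.
After decay, C = 134.0 × e^(−kt) = 134.0 × 0.4104 = 54.97 µg/L.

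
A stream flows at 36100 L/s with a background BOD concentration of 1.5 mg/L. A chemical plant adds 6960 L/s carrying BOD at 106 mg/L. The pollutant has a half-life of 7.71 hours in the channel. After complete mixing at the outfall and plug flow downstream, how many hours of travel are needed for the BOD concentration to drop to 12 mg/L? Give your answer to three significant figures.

Mass balance: C = (36100·1.500 + 6960·106.0) / 43060 = 791900/43060 = 18.39 mg/L.
Half-life 7.71 h → k = ln 2 / 7.71 = 0.08990 h⁻¹ = 2.158 d⁻¹.
18.39·exp(−k·t) = 12 → t = ln(18.39/12)/k = 17100 s = 4.749 h.

4.75 h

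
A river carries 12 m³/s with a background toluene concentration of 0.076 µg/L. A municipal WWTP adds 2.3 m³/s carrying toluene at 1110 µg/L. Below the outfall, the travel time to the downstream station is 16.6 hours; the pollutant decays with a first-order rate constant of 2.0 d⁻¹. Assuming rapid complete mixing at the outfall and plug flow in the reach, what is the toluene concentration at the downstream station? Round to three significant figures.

Mixed concentration C = ΣQC/ΣQ = (12.00·0.07600 + 2.300·1110) / 14.30 = 2554/14.30 = 178.6 µg/L.
Applying C = C₀e^(−kt): 178.6 × 0.2507 = 44.78 µg/L.

44.8 µg/L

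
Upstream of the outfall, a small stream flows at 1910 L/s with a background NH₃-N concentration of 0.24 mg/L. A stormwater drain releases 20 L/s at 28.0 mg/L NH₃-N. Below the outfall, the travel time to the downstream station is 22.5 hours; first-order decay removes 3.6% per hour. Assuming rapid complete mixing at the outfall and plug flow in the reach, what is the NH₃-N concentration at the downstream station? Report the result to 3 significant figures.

0.231 mg/L

Conservation of mass: C = (1910·0.2400 + 20.00·28.00) / 1930 = 1018/1930 = 0.5277 mg/L.
3.6%/h lost → k = −ln(1 − 0.036) = 0.03666 h⁻¹.
Applying C = C₀e^(−kt): 0.5277 × 0.4383 = 0.2313 mg/L.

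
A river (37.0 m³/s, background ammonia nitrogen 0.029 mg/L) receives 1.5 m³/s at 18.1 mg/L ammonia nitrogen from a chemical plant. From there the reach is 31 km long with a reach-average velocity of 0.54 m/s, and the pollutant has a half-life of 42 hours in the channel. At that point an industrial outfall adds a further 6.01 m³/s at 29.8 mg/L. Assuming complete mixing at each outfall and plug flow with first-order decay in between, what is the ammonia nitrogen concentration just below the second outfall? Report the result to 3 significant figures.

Conservation of mass: C = (37.00·0.02900 + 1.500·18.10) / 38.50 = 28.22/38.50 = 0.7331 mg/L; combined flow 38.50 m³/s.
Travel time t = 31·1000 / 0.54 = 57410 s = 15.95 h.
Half-life 42 h → k = ln 2 / 42 = 0.01650 h⁻¹ = 0.3961 d⁻¹.
After decay, C = 0.7331 × e^(−kt) = 0.7331 × 0.7686 = 0.5634 mg/L.
At the second outfall, C = (38.50·0.5634 + 6.010·29.80) / (38.50 + 6.010) = 4.511 mg/L.

4.51 mg/L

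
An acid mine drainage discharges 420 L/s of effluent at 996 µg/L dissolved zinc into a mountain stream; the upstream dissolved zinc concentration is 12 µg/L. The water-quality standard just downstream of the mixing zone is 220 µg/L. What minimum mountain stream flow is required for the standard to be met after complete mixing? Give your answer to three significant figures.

Set C_mix = 220: (Q·12.00 + 420.0·996.0) / (Q + 420.0) = 220
→ Q = 420.0·(996.0 − 220)/(220 − 12.00) = 1567 L/s.

1570 L/s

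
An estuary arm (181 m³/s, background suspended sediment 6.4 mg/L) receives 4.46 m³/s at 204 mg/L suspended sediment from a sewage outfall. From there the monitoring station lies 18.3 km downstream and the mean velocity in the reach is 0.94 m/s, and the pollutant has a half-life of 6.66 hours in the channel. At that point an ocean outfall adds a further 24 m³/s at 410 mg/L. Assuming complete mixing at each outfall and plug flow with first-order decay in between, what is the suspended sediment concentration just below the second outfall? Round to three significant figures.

52.6 mg/L

Mixed concentration C = ΣQC/ΣQ = (181.0·6.400 + 4.460·204.0) / 185.5 = 2068/185.5 = 11.15 mg/L; combined flow 185.5 m³/s.
Travel time t = 18.3·1000 / 0.94 = 19470 s = 5.408 h.
Half-life 6.66 h → k = ln 2 / 6.66 = 0.1041 h⁻¹ = 2.498 d⁻¹.
Decay over the reach: 11.15·exp(−kt) = 11.15·0.5696 = 6.352 mg/L.
At the second outfall, C = (185.5·6.352 + 24.00·410.0) / (185.5 + 24.00) = 52.60 mg/L.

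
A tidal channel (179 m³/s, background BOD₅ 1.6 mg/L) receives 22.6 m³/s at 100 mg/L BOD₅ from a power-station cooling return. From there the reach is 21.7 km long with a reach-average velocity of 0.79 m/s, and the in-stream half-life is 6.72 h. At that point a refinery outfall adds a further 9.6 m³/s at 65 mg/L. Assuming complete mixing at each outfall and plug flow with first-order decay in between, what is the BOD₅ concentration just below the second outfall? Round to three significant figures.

Conservation of mass: C = (179.0·1.600 + 22.60·100.0) / 201.6 = 2546/201.6 = 12.63 mg/L; combined flow 201.6 m³/s.
Travel time t = 21.7·1000 / 0.79 = 27470 s = 7.630 h.
Half-life 6.72 h → k = ln 2 / 6.72 = 0.1031 h⁻¹ = 2.476 d⁻¹.
Decay over the reach: 12.63·exp(−kt) = 12.63·0.4552 = 5.750 mg/L.
At the second outfall, C = (201.6·5.750 + 9.600·65.00) / (201.6 + 9.600) = 8.443 mg/L.

8.44 mg/L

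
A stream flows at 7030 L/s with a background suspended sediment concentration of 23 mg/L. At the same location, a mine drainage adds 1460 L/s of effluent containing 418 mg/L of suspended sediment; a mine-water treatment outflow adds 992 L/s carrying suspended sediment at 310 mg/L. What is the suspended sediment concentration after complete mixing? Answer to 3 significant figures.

114 mg/L

Flow-weighted average: C = (7030·23.00 + 1460·418.0 + 992.0·310.0) / 9482 = 1079000/9482 = 113.8 mg/L.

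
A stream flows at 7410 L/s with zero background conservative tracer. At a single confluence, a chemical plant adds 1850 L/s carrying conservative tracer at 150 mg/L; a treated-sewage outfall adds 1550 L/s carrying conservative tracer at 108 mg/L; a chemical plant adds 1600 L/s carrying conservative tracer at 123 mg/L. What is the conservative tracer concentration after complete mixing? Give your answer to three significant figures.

51.7 mg/L

After mixing, C = (7410·0 + 1850·150.0 + 1550·108.0 + 1600·123.0) / 12410 = 641700/12410 = 51.71 mg/L.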